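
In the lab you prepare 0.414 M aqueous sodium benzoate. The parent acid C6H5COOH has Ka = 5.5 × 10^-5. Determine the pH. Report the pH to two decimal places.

pH = 8.94

C6H5COO- is the conjugate base of the weak acid C6H5COOH.
Kb = Kw/Ka = 1.0×10^-14 / 5.5 × 10^-5 = 1.82 × 10^-10
Let x = [OH-] at equilibrium. Kb = x²/(0.414 − x).
Neglecting x in the denominator: x = √(1.82 × 10^-10 × 0.414) = 8.68 × 10^-6 M
pOH = −log(8.68 × 10^-6) = 5.06; pH = 14.00 − 5.06 = 8.94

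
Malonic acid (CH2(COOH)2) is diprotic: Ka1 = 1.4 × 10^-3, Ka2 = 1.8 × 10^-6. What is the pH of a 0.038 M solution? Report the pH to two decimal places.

Since Ka1 ≫ Ka2, the first ionization dominates [H+].
Ka1 = x²/(0.038 − x) = 1.4 × 10^-3
Solving the quadratic: x = (−Ka1 + √(Ka1² + 4·Ka1·C₀))/2 = 6.63 × 10^-3 M
pH = −log(6.63 × 10^-3) = 2.18

pH = 2.18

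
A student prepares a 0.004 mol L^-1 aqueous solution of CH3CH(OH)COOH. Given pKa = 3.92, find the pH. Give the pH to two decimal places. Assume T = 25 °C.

pH = 3.20

CH3CH(OH)COOH ⇌ CH3CH(OH)COO- + H+
Ka = 10^(−3.92) = 1.20 × 10^-4
Let x = [H+] at equilibrium. Ka = x²/(0.004 − x).
Here C₀/Ka ≈ 33.3, so the small-x approximation fails. Use the quadratic:
x = (−Ka + √(Ka² + 4·Ka·C₀))/2 = 6.35 × 10^-4 M
pH = −log[H+] = −log(6.35 × 10^-4) = 3.20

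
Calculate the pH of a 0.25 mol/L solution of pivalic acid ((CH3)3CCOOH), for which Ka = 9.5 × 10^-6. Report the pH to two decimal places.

pH = 2.81

(CH3)3CCOOH ⇌ (CH3)3CCOO- + H+
Ka = x²/(0.25 − x) = 9.5 × 10^-6
Neglecting x in the denominator: x = √(9.5 × 10^-6 × 0.25) = 1.54 × 10^-3 M
(x/C₀ = 0.62% < 5%, so the approximation holds.)
pH = −log(1.54 × 10^-3) = 2.81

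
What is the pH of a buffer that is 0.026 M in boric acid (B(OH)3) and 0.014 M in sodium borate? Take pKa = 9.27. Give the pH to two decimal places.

pH = 9.00

Using pH = pKa + log([base]/[acid]) with [base]/[acid] = 0.014/0.026:
pH = 9.27 + (-0.269) = 9.00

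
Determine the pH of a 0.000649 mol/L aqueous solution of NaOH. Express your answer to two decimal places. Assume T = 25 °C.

NaOH is a strong base; [OH-] = 0.000649 M.
pOH = -log(0.000649) = 3.19
pH = 14.00 - 3.19 = 10.81

pH = 10.81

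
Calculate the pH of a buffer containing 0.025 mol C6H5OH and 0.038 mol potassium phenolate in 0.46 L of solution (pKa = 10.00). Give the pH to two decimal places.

Using pH = pKa + log([base]/[acid]) with [base]/[acid] = 0.038/0.025:
pH = 10.00 + (+0.182) = 10.18

pH = 10.18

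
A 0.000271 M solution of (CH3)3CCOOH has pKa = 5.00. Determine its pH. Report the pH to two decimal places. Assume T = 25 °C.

pH = 4.33

(CH3)3CCOOH ⇌ (CH3)3CCOO- + H+
Ka = 10^(−5.00) = 1.00 × 10^-5
Let x = [H+] at equilibrium. Ka = x²/(0.000271 − x).
x is not negligible relative to C₀; solve x² + 1e-05·x − 2.71e-09 = 0.
x = [−1e-05 + √(1e-05² + 1.08e-08)]/2 = 4.73 × 10^-5 M
pH = −log[H+] = −log(4.73 × 10^-5) = 4.33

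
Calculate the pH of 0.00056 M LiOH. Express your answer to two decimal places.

pH = 10.75

LiOH is a strong base; [OH-] = 0.00056 M.
pOH = -log(0.00056) = 3.25
pH = 14.00 - 3.25 = 10.75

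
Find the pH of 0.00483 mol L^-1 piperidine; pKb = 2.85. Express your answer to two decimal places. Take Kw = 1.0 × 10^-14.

C5H10NH + H2O ⇌ C5H10NH2+ + OH-
Kb = 10^(−2.85) = 1.41 × 10^-3
Let x = [OH-] at equilibrium. Kb = x²/(0.00483 − x).
x is not negligible relative to C₀; solve x² + 0.00141·x − 6.81e-06 = 0.
x = [−0.00141 + √(0.00141² + 2.72e-05)]/2 = 2.00 × 10^-3 M
pOH = 2.70, so pH = 14.00 − pOH = 11.30

pH = 11.30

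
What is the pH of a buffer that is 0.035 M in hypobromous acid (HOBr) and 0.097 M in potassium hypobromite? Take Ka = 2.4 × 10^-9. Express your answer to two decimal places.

pH = 9.06

pKa = −log(2.4 × 10^-9) = 8.620
Using pH = pKa + log([base]/[acid]) with [base]/[acid] = 0.097/0.035:
pH = 8.620 + (+0.443) = 9.06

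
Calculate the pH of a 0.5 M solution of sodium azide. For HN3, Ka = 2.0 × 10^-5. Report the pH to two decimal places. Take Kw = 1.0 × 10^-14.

N3- is the conjugate base of the weak acid HN3.
Kb = Kw/Ka = 1.0×10^-14 / 2.0 × 10^-5 = 5.00 × 10^-10
Let x = [OH-] at equilibrium. Kb = x²/(0.5 − x).
Assume x ≪ 0.5: x ≈ √(5.00 × 10^-10 × 0.5) = 1.58 × 10^-5 M
(x/C₀ = 0.0032% < 5%, so the approximation holds.)
pOH = 4.80, so pH = 14.00 − pOH = 9.20

pH = 9.20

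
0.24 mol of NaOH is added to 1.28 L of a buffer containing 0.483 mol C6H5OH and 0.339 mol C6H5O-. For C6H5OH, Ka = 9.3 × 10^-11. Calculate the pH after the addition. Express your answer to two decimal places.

After neutralization: n(C6H5OH) = 0.243 mol, n(C6H5O-) = 0.579 mol.
pKa = −log(9.3 × 10^-11) = 10.032
pH = pKa + log(n_C6H5O-/n_C6H5OH) = 10.032 + log(0.579/0.243) = 10.032 + (+0.377)

pH = 10.41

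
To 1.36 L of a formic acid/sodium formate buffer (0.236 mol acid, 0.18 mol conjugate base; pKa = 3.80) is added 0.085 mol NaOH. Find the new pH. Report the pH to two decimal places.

pH = 4.04

OH- converts HCOOH to HCOO-: HCOOH → 0.151 mol, HCOO- → 0.265 mol.
pH = pKa + log([A⁻]/[HA]) = 3.80 + log(0.265/0.151) = 3.80 +0.244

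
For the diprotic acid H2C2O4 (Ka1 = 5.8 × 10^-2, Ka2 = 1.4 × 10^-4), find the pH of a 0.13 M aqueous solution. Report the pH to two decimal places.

Ka1 ≫ Ka2, so treat the first dissociation as the only significant source of H+.
Ka1 = x²/(0.13 − x) = 5.8 × 10^-2
Solving the quadratic: x = (−Ka1 + √(Ka1² + 4·Ka1·C₀))/2 = 6.25 × 10^-2 M
pH = −log(6.25 × 10^-2) = 1.20

pH = 1.20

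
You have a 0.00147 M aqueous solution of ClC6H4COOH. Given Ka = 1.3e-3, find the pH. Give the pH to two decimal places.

ClC6H4COOH ⇌ ClC6H4COO- + H+
Ka = x²/(0.00147 − x) = 1.3 × 10^-3
x is not negligible relative to C₀; solve x² + 0.0013·x − 1.91e-06 = 0.
x = (−Ka + √(Ka² + 4·Ka·C₀))/2 = 8.78 × 10^-4 M
pH = −log[H+] = −log(8.78 × 10^-4) = 3.06

pH = 3.06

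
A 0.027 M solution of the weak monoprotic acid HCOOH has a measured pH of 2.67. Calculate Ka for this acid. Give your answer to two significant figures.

Ka = 1.8 × 10^-4

[H+] = 10^(-2.67) = 2.14 × 10^-3 M
At equilibrium [HA] = 0.027 − 2.14 × 10^-3 = 2.49 × 10^-2 M
Ka = [H+][A-]/[HA] = (2.14 × 10^-3)² / 2.49 × 10^-2 = 1.8 × 10^-4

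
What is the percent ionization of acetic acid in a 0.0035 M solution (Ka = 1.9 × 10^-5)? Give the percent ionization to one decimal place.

7.1%

CH3COOH ⇌ CH3COO- + H+; let x = [H+] at equilibrium.
Ka = x²/(C₀ − x); solving the quadratic gives x = 2.49 × 10^-4 M.
Fraction ionized = 2.49 × 10^-4 / 0.0035 = 0.0711 → 7.1%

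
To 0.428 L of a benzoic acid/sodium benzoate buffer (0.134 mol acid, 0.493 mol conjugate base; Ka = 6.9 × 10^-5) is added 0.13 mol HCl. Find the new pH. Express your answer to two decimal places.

pH = 4.30

Added H+ converts C6H5COO- to C6H5COOH: C6H5COOH → 0.264 mol, C6H5COO- → 0.363 mol.
pKa = −log(6.9 × 10^-5) = 4.161
pH = pKa + log(n_C6H5COO-/n_C6H5COOH) = 4.161 + log(0.363/0.264) = 4.161 + (+0.138)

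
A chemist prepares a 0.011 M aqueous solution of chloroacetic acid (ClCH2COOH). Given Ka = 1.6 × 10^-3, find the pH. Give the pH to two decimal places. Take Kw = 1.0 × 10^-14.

pH = 2.46

ClCH2COOH ⇌ ClCH2COO- + H+
Ka = [H+]²/(0.011 − [H+]) = 1.6 × 10^-3
Here C₀/Ka ≈ 6.87, so the small-[H+] approximation fails. Use the quadratic:
[H+] = (−Ka + √(Ka² + 4·Ka·C₀))/2 = 3.47 × 10^-3 M
pH = −log[H+] = −log(3.47 × 10^-3) = 2.46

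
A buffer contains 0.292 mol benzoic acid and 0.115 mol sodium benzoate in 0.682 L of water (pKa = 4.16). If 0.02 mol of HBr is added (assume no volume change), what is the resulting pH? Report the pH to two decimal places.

After neutralization: n(C6H5COOH) = 0.312 mol, n(C6H5COO-) = 0.095 mol.
pH = pKa + log(n_C6H5COO-/n_C6H5COOH) = 4.16 + log(0.095/0.312) = 4.16 + (-0.516)

pH = 3.64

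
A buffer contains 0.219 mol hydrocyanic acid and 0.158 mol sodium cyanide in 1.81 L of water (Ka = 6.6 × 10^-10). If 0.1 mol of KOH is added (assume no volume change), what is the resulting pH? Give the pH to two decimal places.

pH = 9.52

OH- converts HCN to CN-: HCN → 0.119 mol, CN- → 0.258 mol.
pKa = −log(6.6 × 10^-10) = 9.180
Henderson–Hasselbalch with mole ratio 0.258/0.119: pH = 9.180 + (+0.336)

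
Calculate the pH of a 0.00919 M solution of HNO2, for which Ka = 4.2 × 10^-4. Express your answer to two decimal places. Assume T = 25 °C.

pH = 2.75

HNO2 ⇌ NO2- + H+
From the ICE table, Ka = x²/(0.00919 − x) = 4.2 × 10^-4.
The 5% rule fails; solving x² + Ka·x − Ka·C₀ = 0 exactly:
x = [−0.00042 + √(0.00042² + 1.54e-05)]/2 = 1.77 × 10^-3 M
pH = −log(1.77 × 10^-3) = 2.75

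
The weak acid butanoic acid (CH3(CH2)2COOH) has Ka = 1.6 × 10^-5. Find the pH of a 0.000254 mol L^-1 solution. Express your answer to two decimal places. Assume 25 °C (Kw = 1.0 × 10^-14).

pH = 4.25

CH3(CH2)2COOH ⇌ CH3(CH2)2COO- + H+
Ka = [H+]²/(0.000254 − [H+]) = 1.6 × 10^-5
Here C₀/Ka ≈ 15.9, so the small-[H+] approximation fails. Use the quadratic:
[H+] = [−1.6e-05 + √(1.6e-05² + 1.63e-08)]/2 = 5.62 × 10^-5 M
pH = −log[H+] = −log(5.62 × 10^-5) = 4.25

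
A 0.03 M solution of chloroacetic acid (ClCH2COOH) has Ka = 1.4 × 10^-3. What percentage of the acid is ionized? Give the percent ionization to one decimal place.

ClCH2COOH ⇌ ClCH2COO- + H+; let x = [H+] at equilibrium.
Solve x² + 0.0014x − 4.2e-05 = 0 → x = 5.82 × 10^-3 M
Fraction ionized = 5.82 × 10^-3 / 0.03 = 0.1940 → 19.4%

19.4%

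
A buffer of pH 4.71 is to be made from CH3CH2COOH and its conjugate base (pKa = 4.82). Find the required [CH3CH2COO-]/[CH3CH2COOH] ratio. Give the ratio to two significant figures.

pH = pKa + log(r) ⇒ log(r) = 4.71 − 4.82 = -0.11
r = [CH3CH2COO-]/[CH3CH2COOH] = 10^(-0.11) = 0.776

ratio = 0.78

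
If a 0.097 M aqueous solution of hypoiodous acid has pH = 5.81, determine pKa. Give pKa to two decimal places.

[H+] = 10^(-5.81) = 1.55 × 10^-6 M
At equilibrium [HA] = 0.097 − 1.55 × 10^-6 = 9.70 × 10^-2 M
Ka = [H+][A-]/[HA] = (1.55 × 10^-6)² / 9.70 × 10^-2 = 2.48 × 10^-11
pKa = -log(2.48 × 10^-11) = 10.61

pKa = 10.61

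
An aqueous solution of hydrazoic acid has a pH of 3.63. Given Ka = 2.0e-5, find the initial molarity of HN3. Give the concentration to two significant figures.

[H+] = 10^(-3.63) = 2.34 × 10^-4 M = x
Ka = x²/(C₀ − x) ⇒ C₀ = x + x²/Ka
C₀ = 2.34 × 10^-4 + (2.34 × 10^-4)²/(2.0 × 10^-5) = 2.97 × 10^-3 M

C₀ = 3.0 × 10^-3 M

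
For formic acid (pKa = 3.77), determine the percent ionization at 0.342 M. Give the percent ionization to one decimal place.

HCOOH ⇌ HCOO- + H+; let x = [H+] at equilibrium.
Ka = 10^(−3.77) = 1.70 × 10^-4
x ≈ √(Ka·C₀) = √(1.70 × 10^-4 × 0.342) = 7.62 × 10^-3 M
Fraction ionized = 7.62 × 10^-3 / 0.342 = 0.0223 → 2.2%

2.2%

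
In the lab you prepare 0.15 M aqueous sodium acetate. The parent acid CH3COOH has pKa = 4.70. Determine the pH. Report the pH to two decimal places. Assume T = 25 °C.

CH3COO- is the conjugate base of the weak acid CH3COOH.
Ka = 10^(−4.70) = 2.00 × 10^-5
Kb = Kw/Ka = 1.0×10^-14 / 2.00 × 10^-5 = 5.00 × 10^-10
Kb = [OH-]²/(0.15 − [OH-]) = 5.00 × 10^-10
Assume [OH-] ≪ 0.15: [OH-] ≈ √(5.00 × 10^-10 × 0.15) = 8.66 × 10^-6 M
pOH = 5.06, so pH = 14.00 − pOH = 8.94

pH = 8.94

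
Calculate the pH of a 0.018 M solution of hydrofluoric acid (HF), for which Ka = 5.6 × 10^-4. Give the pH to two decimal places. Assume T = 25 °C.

pH = 2.54

HF ⇌ F- + H+
Let x = [H+] at equilibrium. Ka = x²/(0.018 − x).
The 5% rule fails; solving x² + Ka·x − Ka·C₀ = 0 exactly:
x = [−0.00056 + √(0.00056² + 4.03e-05)]/2 = 2.91 × 10^-3 M
pH = −log[H+] = −log(2.91 × 10^-3) = 2.54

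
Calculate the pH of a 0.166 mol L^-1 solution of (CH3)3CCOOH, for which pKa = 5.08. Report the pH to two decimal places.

pH = 2.93

(CH3)3CCOOH ⇌ (CH3)3CCOO- + H+
Ka = 10^(−5.08) = 8.32 × 10^-6
Ka = [H+]²/(0.166 − [H+]) = 8.32 × 10^-6
Neglecting [H+] in the denominator: [H+] = √(8.32 × 10^-6 × 0.166) = 1.18 × 10^-3 M
([H+]/C₀ = 0.71% < 5%, so the approximation holds.)
pH = −log(1.18 × 10^-3) = 2.93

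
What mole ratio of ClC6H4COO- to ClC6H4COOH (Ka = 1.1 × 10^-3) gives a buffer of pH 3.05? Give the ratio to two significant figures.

ratio = 1.2

pKa = -log(1.1 × 10^-3) = 2.959
pH = pKa + log(r) ⇒ log(r) = 3.05 − 2.959 = +0.091
r = [ClC6H4COO-]/[ClC6H4COOH] = 10^(+0.091) = 1.23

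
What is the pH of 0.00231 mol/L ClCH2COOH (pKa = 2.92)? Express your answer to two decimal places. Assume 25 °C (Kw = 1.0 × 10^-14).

ClCH2COOH ⇌ ClCH2COO- + H+
Ka = 10^(−2.92) = 1.20 × 10^-3
Let x = [H+] at equilibrium. Ka = x²/(0.00231 − x).
x is not negligible relative to C₀; solve x² + 0.0012·x − 2.77e-06 = 0.
x = (−Ka + √(Ka² + 4·Ka·C₀))/2 = 1.17 × 10^-3 M
pH = −log(1.17 × 10^-3) = 2.93

pH = 2.93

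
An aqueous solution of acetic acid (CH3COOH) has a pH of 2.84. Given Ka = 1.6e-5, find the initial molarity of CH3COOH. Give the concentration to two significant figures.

[H+] = 10^(-2.84) = 1.45 × 10^-3 M = x
Ka = x²/(C₀ − x) ⇒ C₀ = x + x²/Ka
C₀ = 1.45 × 10^-3 + (1.45 × 10^-3)²/(1.6 × 10^-5) = 1.33 × 10^-1 M

C₀ = 1.3 × 10^-1 M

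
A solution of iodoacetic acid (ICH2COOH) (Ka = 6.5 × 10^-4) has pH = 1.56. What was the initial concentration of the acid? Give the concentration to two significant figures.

[H+] = 10^(-1.56) = 2.75 × 10^-2 M = x
Ka = x²/(C₀ − x) ⇒ C₀ = x + x²/Ka
C₀ = 2.75 × 10^-2 + (2.75 × 10^-2)²/(6.5 × 10^-4) = 1.19 M

C₀ = 1.2 M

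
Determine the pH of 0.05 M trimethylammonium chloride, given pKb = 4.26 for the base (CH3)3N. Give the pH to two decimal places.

pH = 5.52

(CH3)3NH+ is the conjugate acid of the weak base (CH3)3N.
Kb = 10^(−4.26) = 5.50 × 10^-5
Ka = Kw/Kb = 1.0×10^-14 / 5.50 × 10^-5 = 1.82 × 10^-10
Ka = [H+]²/(0.05 − [H+]) = 1.82 × 10^-10
Neglecting [H+] in the denominator: [H+] = √(1.82 × 10^-10 × 0.05) = 3.02 × 10^-6 M
pH = −log(3.02 × 10^-6) = 5.52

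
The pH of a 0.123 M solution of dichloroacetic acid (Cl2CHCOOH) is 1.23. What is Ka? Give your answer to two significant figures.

Ka = 5.4 × 10^-2

[H+] = 10^(-1.23) = 5.89 × 10^-2 M
At equilibrium [HA] = 0.123 − 5.89 × 10^-2 = 6.41 × 10^-2 M
Ka = [H+][A-]/[HA] = (5.89 × 10^-2)² / 6.41 × 10^-2 = 5.4 × 10^-2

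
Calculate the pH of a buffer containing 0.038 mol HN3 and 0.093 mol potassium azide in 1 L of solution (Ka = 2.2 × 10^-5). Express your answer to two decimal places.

pH = 5.05

pKa = −log(2.2 × 10^-5) = 4.658
pH = pKa + log([A⁻]/[HA]) = 4.658 + log(0.093/0.038)
pH = 4.658 + (+0.389) = 5.05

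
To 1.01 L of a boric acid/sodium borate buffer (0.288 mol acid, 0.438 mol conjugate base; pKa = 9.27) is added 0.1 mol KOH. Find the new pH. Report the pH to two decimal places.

After neutralization: n(B(OH)3) = 0.188 mol, n(B(OH)4-) = 0.538 mol.
pH = pKa + log(n_B(OH)4-/n_B(OH)3) = 9.27 + log(0.538/0.188) = 9.27 + (+0.457)

pH = 9.73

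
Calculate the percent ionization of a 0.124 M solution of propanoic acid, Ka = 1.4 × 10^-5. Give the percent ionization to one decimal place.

CH3CH2COOH ⇌ CH3CH2COO- + H+; let x = [H+] at equilibrium.
x ≈ √(Ka·C₀) = √(1.4 × 10^-5 × 0.124) = 1.32 × 10^-3 M
% ionization = x/C₀ × 100% = 1.32 × 10^-3/0.124 × 100% = 1.1%

1.1%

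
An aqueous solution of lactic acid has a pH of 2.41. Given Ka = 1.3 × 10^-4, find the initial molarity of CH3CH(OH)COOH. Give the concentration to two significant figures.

C₀ = 1.2 × 10^-1 M

[H+] = 10^(-2.41) = 3.89 × 10^-3 M = x
Ka = x²/(C₀ − x) ⇒ C₀ = x + x²/Ka
C₀ = 3.89 × 10^-3 + (3.89 × 10^-3)²/(1.3 × 10^-4) = 1.20 × 10^-1 M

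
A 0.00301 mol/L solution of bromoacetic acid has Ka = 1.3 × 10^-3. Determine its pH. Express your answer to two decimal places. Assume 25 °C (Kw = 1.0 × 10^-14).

pH = 2.84

BrCH2COOH ⇌ BrCH2COO- + H+
Ka = x²/(0.00301 − x) = 1.3 × 10^-3
x is not negligible relative to C₀; solve x² + 0.0013·x − 3.91e-06 = 0.
x = [−0.0013 + √(0.0013² + 1.57e-05)]/2 = 1.43 × 10^-3 M
pH = −log(1.43 × 10^-3) = 2.84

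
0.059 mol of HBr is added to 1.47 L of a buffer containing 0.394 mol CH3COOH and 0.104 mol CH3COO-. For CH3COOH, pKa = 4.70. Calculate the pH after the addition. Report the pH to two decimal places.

After neutralization: n(CH3COOH) = 0.453 mol, n(CH3COO-) = 0.045 mol.
pH = pKa + log(n_CH3COO-/n_CH3COOH) = 4.70 + log(0.045/0.453) = 4.70 + (-1.003)

pH = 3.70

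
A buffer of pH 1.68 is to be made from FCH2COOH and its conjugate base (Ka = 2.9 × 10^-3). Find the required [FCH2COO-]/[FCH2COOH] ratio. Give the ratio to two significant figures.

pKa = -log(2.9 × 10^-3) = 2.538
pH = pKa + log(r) ⇒ log(r) = 1.68 − 2.538 = -0.858
r = [FCH2COO-]/[FCH2COOH] = 10^(-0.858) = 0.139

ratio = 0.14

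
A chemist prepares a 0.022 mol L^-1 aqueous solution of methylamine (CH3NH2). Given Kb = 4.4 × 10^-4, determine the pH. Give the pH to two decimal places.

CH3NH2 + H2O ⇌ CH3NH3+ + OH-
From the ICE table, Kb = [OH-]²/(0.022 − [OH-]) = 4.4 × 10^-4.
Here C₀/Kb ≈ 50, so the small-[OH-] approximation fails. Use the quadratic:
[OH-] = (−Kb + √(Kb² + 4·Kb·C₀))/2 = 2.90 × 10^-3 M
pOH = 2.54, so pH = 14.00 − pOH = 11.46

pH = 11.46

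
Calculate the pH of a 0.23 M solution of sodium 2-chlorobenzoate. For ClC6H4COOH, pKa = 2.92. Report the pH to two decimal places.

ClC6H4COO- is the conjugate base of the weak acid ClC6H4COOH.
Ka = 10^(−2.92) = 1.20 × 10^-3
Kb = Kw/Ka = 1.0×10^-14 / 1.20 × 10^-3 = 8.33 × 10^-12
From the ICE table, Kb = x²/(0.23 − x) = 8.33 × 10^-12.
Assume x ≪ 0.23: x ≈ √(8.33 × 10^-12 × 0.23) = 1.38 × 10^-6 M
(x/C₀ = 0.0006% < 5%, so the approximation holds.)
pOH = 5.86, so pH = 14.00 − pOH = 8.14

pH = 8.14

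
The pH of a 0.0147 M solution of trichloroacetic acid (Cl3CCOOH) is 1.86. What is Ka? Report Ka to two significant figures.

Ka = 2.1 × 10^-1

[H+] = 10^(-1.86) = 1.38 × 10^-2 M
At equilibrium [HA] = 0.0147 − 1.38 × 10^-2 = 9.00 × 10^-4 M
Ka = [H+][A-]/[HA] = (1.38 × 10^-2)² / 9.00 × 10^-4 = 2.1 × 10^-1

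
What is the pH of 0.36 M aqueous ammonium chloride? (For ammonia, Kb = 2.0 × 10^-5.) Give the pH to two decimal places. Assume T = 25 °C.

pH = 4.87

NH4+ is the conjugate acid of the weak base NH3.
Ka = Kw/Kb = 1.0×10^-14 / 2.0 × 10^-5 = 5.00 × 10^-10
Ka = [H+]²/(0.36 − [H+]) = 5.00 × 10^-10
Neglecting [H+] in the denominator: [H+] = √(5.00 × 10^-10 × 0.36) = 1.34 × 10^-5 M
pH = −log(1.34 × 10^-5) = 4.87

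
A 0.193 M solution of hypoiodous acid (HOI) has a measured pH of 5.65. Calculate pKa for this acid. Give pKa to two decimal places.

pKa = 10.59

[H+] = 10^(-5.65) = 2.24 × 10^-6 M
At equilibrium [HA] = 0.193 − 2.24 × 10^-6 = 1.93 × 10^-1 M
Ka = [H+][A-]/[HA] = (2.24 × 10^-6)² / 1.93 × 10^-1 = 2.60 × 10^-11
pKa = -log(2.60 × 10^-11) = 10.59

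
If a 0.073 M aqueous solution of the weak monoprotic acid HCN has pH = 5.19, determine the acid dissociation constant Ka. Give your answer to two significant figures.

Ka = 5.7 × 10^-10

[H+] = 10^(-5.19) = 6.46 × 10^-6 M
At equilibrium [HA] = 0.073 − 6.46 × 10^-6 = 7.30 × 10^-2 M
Ka = [H+][A-]/[HA] = (6.46 × 10^-6)² / 7.30 × 10^-2 = 5.7 × 10^-10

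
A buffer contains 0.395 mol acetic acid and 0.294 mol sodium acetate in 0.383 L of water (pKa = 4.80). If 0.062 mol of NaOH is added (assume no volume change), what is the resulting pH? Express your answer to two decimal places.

OH- converts CH3COOH to CH3COO-: CH3COOH → 0.333 mol, CH3COO- → 0.356 mol.
Henderson–Hasselbalch with mole ratio 0.356/0.333: pH = 4.80 + (+0.029)

pH = 4.83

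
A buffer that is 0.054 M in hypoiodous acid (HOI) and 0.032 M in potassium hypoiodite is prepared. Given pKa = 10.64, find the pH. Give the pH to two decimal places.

Using pH = pKa + log([base]/[acid]) with [base]/[acid] = 0.032/0.054:
pH = 10.64 + (-0.227) = 10.41

pH = 10.41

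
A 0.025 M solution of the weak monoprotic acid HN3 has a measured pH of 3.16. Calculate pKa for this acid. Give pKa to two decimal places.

[H+] = 10^(-3.16) = 6.92 × 10^-4 M
At equilibrium [HA] = 0.025 − 6.92 × 10^-4 = 2.43 × 10^-2 M
Ka = [H+][A-]/[HA] = (6.92 × 10^-4)² / 2.43 × 10^-2 = 1.97 × 10^-5
pKa = -log(1.97 × 10^-5) = 4.71

pKa = 4.71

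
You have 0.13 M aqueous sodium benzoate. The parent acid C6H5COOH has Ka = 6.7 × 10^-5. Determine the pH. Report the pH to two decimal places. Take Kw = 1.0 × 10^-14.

C6H5COO- is the conjugate base of the weak acid C6H5COOH.
Kb = Kw/Ka = 1.0×10^-14 / 6.7 × 10^-5 = 1.49 × 10^-10
Let x = [OH-] at equilibrium. Kb = x²/(0.13 − x).
Neglecting x in the denominator: x = √(1.49 × 10^-10 × 0.13) = 4.40 × 10^-6 M
pOH = 5.36, so pH = 14.00 − pOH = 8.64

pH = 8.64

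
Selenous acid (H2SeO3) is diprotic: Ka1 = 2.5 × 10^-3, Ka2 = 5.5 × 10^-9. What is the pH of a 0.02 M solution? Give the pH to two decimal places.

Ka1 ≫ Ka2, so treat the first dissociation as the only significant source of H+.
Ka1 = x²/(0.02 − x) = 2.5 × 10^-3
Solving the quadratic: x = (−Ka1 + √(Ka1² + 4·Ka1·C₀))/2 = 5.93 × 10^-3 M
pH = −log(5.93 × 10^-3) = 2.23

pH = 2.23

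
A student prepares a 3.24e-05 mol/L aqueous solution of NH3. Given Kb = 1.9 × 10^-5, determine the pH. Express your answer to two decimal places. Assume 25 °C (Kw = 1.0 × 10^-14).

NH3 + H2O ⇌ NH4+ + OH-
Kb = [OH-]²/(3.24e-05 − [OH-]) = 1.9 × 10^-5
Here C₀/Kb ≈ 1.71, so the small-[OH-] approximation fails. Use the quadratic:
[OH-] = [−1.9e-05 + √(1.9e-05² + 2.46e-09)]/2 = 1.71 × 10^-5 M
pOH = 4.77, so pH = 14.00 − pOH = 9.23

pH = 9.23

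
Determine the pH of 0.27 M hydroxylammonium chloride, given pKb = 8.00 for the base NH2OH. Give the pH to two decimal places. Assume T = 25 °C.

pH = 3.28

NH3OH+ is the conjugate acid of the weak base NH2OH.
Kb = 10^(−8.00) = 1.00 × 10^-8
Ka = Kw/Kb = 1.0×10^-14 / 1.00 × 10^-8 = 1.00 × 10^-6
From the ICE table, Ka = x²/(0.27 − x) = 1.00 × 10^-6.
Assume x ≪ 0.27: x ≈ √(1.00 × 10^-6 × 0.27) = 5.20 × 10^-4 M
pH = −log(5.20 × 10^-4) = 3.28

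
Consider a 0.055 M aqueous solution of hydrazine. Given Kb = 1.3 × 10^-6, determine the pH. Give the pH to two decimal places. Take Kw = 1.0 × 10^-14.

N2H4 + H2O ⇌ N2H5+ + OH-
From the ICE table, Kb = x²/(0.055 − x) = 1.3 × 10^-6.
Since Kb ≪ C₀, x ≈ √(Kb·C₀) = 2.67 × 10^-4 M.
(x/C₀ = 0.49% < 5%, so the approximation holds.)
pOH = −log(2.67 × 10^-4) = 3.57; pH = 14.00 − 3.57 = 10.43

pH = 10.43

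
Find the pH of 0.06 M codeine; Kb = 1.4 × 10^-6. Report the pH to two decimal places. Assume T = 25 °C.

pH = 10.46

C18H21NO3 + H2O ⇌ C18H22NO3+ + OH-
Kb = [OH-]²/(0.06 − [OH-]) = 1.4 × 10^-6
Neglecting [OH-] in the denominator: [OH-] = √(1.4 × 10^-6 × 0.06) = 2.90 × 10^-4 M
([OH-]/C₀ = 0.48% < 5%, so the approximation holds.)
pOH = −log(2.90 × 10^-4) = 3.54; pH = 14.00 − 3.54 = 10.46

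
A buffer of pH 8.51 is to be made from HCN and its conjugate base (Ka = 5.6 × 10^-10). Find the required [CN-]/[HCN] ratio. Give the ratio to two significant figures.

ratio = 0.18

pKa = -log(5.6 × 10^-10) = 9.252
pH = pKa + log(r) ⇒ log(r) = 8.51 − 9.252 = -0.742
r = [CN-]/[HCN] = 10^(-0.742) = 0.181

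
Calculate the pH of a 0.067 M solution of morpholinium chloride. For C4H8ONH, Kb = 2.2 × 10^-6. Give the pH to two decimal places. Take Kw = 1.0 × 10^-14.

pH = 4.76

C4H8ONH2+ is the conjugate acid of the weak base C4H8ONH.
Ka = Kw/Kb = 1.0×10^-14 / 2.2 × 10^-6 = 4.55 × 10^-9
Ka = x²/(0.067 − x) = 4.55 × 10^-9
Since Ka ≪ C₀, x ≈ √(Ka·C₀) = 1.75 × 10^-5 M.
Check: 0.026% ionized — well under 5%, approximation valid.
pH = −log[H+] = −log(1.75 × 10^-5) = 4.76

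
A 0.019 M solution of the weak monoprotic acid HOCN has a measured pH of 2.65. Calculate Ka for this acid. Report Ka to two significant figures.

Ka = 3.0 × 10^-4

[H+] = 10^(-2.65) = 2.24 × 10^-3 M
At equilibrium [HA] = 0.019 − 2.24 × 10^-3 = 1.68 × 10^-2 M
Ka = [H+][A-]/[HA] = (2.24 × 10^-3)² / 1.68 × 10^-2 = 3.0 × 10^-4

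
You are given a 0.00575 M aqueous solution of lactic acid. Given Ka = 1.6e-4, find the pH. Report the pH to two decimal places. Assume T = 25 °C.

pH = 3.05

CH3CH(OH)COOH ⇌ CH3CH(OH)COO- + H+
Ka = x²/(0.00575 − x) = 1.6 × 10^-4
Here C₀/Ka ≈ 35.9, so the small-x approximation fails. Use the quadratic:
x = [−0.00016 + √(0.00016² + 3.68e-06)]/2 = 8.82 × 10^-4 M
pH = −log(8.82 × 10^-4) = 3.05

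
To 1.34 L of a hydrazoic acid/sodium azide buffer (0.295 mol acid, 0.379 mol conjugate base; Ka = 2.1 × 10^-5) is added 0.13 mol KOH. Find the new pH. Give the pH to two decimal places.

pH = 5.17

OH- converts HN3 to N3-: HN3 → 0.165 mol, N3- → 0.509 mol.
pKa = −log(2.1 × 10^-5) = 4.678
Henderson–Hasselbalch with mole ratio 0.509/0.165: pH = 4.678 + (+0.489)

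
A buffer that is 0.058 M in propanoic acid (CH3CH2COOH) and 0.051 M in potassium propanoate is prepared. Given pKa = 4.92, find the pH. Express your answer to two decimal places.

pH = pKa + log([A⁻]/[HA]) = 4.92 + log(0.051/0.058)
pH = 4.92 + (-0.056) = 4.86

pH = 4.86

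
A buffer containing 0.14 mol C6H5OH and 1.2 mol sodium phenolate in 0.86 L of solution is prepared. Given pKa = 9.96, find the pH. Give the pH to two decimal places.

pH = 10.89

Using pH = pKa + log([base]/[acid]) with [base]/[acid] = 1.2/0.14:
pH = 9.96 + (+0.933) = 10.89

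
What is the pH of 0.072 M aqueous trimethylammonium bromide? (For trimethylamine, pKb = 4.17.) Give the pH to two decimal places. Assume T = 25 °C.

(CH3)3NH+ is the conjugate acid of the weak base (CH3)3N.
Kb = 10^(−4.17) = 6.76 × 10^-5
Ka = Kw/Kb = 1.0×10^-14 / 6.76 × 10^-5 = 1.48 × 10^-10
Ka = x²/(0.072 − x) = 1.48 × 10^-10
Since Ka ≪ C₀, x ≈ √(Ka·C₀) = 3.26 × 10^-6 M.
pH = −log[H+] = −log(3.26 × 10^-6) = 5.49

pH = 5.49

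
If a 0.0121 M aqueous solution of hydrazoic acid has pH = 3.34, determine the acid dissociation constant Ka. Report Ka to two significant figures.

[H+] = 10^(-3.34) = 4.57 × 10^-4 M
At equilibrium [HA] = 0.0121 − 4.57 × 10^-4 = 1.16 × 10^-2 M
Ka = [H+][A-]/[HA] = (4.57 × 10^-4)² / 1.16 × 10^-2 = 1.8 × 10^-5

Ka = 1.8 × 10^-5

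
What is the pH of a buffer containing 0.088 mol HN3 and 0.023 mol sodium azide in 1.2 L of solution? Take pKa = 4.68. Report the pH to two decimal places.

pH = 4.10

Using pH = pKa + log([base]/[acid]) with [base]/[acid] = 0.023/0.088:
pH = 4.68 + (-0.583) = 4.10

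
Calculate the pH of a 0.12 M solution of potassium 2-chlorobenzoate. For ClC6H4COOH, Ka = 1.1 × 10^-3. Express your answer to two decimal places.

ClC6H4COO- is the conjugate base of the weak acid ClC6H4COOH.
Kb = Kw/Ka = 1.0×10^-14 / 1.1 × 10^-3 = 9.09 × 10^-12
From the ICE table, Kb = [OH-]²/(0.12 − [OH-]) = 9.09 × 10^-12.
Since Kb ≪ C₀, [OH-] ≈ √(Kb·C₀) = 1.04 × 10^-6 M.
pOH = −log(1.04 × 10^-6) = 5.98; pH = 14.00 − 5.98 = 8.02

pH = 8.02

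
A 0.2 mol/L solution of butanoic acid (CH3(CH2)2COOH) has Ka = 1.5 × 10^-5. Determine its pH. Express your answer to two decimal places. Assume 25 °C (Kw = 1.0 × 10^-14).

CH3(CH2)2COOH ⇌ CH3(CH2)2COO- + H+
From the ICE table, Ka = [H+]²/(0.2 − [H+]) = 1.5 × 10^-5.
Assume [H+] ≪ 0.2: [H+] ≈ √(1.5 × 10^-5 × 0.2) = 1.73 × 10^-3 M
Check: 0.87% ionized — well under 5%, approximation valid.
pH = −log[H+] = −log(1.73 × 10^-3) = 2.76

pH = 2.76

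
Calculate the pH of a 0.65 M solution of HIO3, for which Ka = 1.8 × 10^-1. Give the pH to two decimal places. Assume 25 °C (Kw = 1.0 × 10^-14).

pH = 0.58

HIO3 ⇌ IO3- + H+
Ka = [H+]²/(0.65 − [H+]) = 1.8 × 10^-1
[H+] is not negligible relative to C₀; solve [H+]² + 0.18·[H+] − 0.117 = 0.
[H+] = [−0.18 + √(0.18² + 0.468)]/2 = 2.64 × 10^-1 M
pH = −log[H+] = −log(2.64 × 10^-1) = 0.58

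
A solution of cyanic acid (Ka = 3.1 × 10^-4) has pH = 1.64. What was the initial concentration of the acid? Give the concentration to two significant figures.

C₀ = 1.7 M

[H+] = 10^(-1.64) = 2.29 × 10^-2 M = x
Ka = x²/(C₀ − x) ⇒ C₀ = x + x²/Ka
C₀ = 2.29 × 10^-2 + (2.29 × 10^-2)²/(3.1 × 10^-4) = 1.71 M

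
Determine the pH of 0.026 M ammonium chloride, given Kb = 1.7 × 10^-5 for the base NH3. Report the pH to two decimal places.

NH4+ is the conjugate acid of the weak base NH3.
Ka = Kw/Kb = 1.0×10^-14 / 1.7 × 10^-5 = 5.88 × 10^-10
Let x = [H+] at equilibrium. Ka = x²/(0.026 − x).
Assume x ≪ 0.026: x ≈ √(5.88 × 10^-10 × 0.026) = 3.91 × 10^-6 M
pH = −log(3.91 × 10^-6) = 5.41

pH = 5.41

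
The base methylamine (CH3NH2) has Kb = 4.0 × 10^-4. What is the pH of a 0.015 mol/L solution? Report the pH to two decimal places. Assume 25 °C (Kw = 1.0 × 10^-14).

CH3NH2 + H2O ⇌ CH3NH3+ + OH-
From the ICE table, Kb = [OH-]²/(0.015 − [OH-]) = 4.0 × 10^-4.
The 5% rule fails; solving [OH-]² + Kb·[OH-] − Kb·C₀ = 0 exactly:
[OH-] = (−Kb + √(Kb² + 4·Kb·C₀))/2 = 2.26 × 10^-3 M
pOH = 2.65, so pH = 14.00 − pOH = 11.35

pH = 11.35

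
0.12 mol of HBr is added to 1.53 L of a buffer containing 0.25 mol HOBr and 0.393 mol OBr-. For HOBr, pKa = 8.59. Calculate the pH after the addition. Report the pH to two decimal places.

Added H+ converts OBr- to HOBr: HOBr → 0.37 mol, OBr- → 0.273 mol.
pH = pKa + log(n_OBr-/n_HOBr) = 8.59 + log(0.273/0.37) = 8.59 + (-0.132)

pH = 8.46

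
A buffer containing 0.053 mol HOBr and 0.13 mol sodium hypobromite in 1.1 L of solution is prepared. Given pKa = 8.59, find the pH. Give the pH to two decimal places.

pH = 8.98

Using pH = pKa + log([base]/[acid]) with [base]/[acid] = 0.13/0.053:
pH = 8.59 + (+0.390) = 8.98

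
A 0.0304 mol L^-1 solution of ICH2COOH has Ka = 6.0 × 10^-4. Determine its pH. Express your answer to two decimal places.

ICH2COOH ⇌ ICH2COO- + H+
From the ICE table, Ka = [H+]²/(0.0304 − [H+]) = 6.0 × 10^-4.
[H+] is not negligible relative to C₀; solve [H+]² + 0.0006·[H+] − 1.82e-05 = 0.
[H+] = (−Ka + √(Ka² + 4·Ka·C₀))/2 = 3.98 × 10^-3 M
pH = −log(3.98 × 10^-3) = 2.40

pH = 2.40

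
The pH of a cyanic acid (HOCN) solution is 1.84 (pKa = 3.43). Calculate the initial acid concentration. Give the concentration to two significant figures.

[H+] = 10^(-1.84) = 1.45 × 10^-2 M = x
Ka = 10^(−3.43) = 3.72 × 10^-4
Ka = x²/(C₀ − x) ⇒ C₀ = x + x²/Ka
C₀ = 1.45 × 10^-2 + (1.45 × 10^-2)²/(3.72 × 10^-4) = 5.80 × 10^-1 M

C₀ = 5.8 × 10^-1 M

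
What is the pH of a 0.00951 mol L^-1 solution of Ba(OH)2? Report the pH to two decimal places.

pH = 12.28

Ba(OH)2 is a strong base (each formula unit releases 2 OH-); [OH-] = 0.019 M.
pOH = -log(0.019) = 1.72
pH = 14.00 - 1.72 = 12.28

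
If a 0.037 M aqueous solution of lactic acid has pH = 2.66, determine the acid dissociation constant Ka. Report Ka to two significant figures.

[H+] = 10^(-2.66) = 2.19 × 10^-3 M
At equilibrium [HA] = 0.037 − 2.19 × 10^-3 = 3.48 × 10^-2 M
Ka = [H+][A-]/[HA] = (2.19 × 10^-3)² / 3.48 × 10^-2 = 1.4 × 10^-4

Ka = 1.4 × 10^-4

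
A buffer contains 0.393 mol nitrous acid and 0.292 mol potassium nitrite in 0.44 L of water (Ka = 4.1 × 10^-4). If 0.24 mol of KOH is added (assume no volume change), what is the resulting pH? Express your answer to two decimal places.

pH = 3.93

After neutralization: n(HNO2) = 0.153 mol, n(NO2-) = 0.532 mol.
pKa = −log(4.1 × 10^-4) = 3.387
Henderson–Hasselbalch with mole ratio 0.532/0.153: pH = 3.387 + (+0.541)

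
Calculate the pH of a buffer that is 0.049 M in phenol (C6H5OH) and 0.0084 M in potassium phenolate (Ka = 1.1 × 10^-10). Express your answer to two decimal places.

pKa = −log(1.1 × 10^-10) = 9.959
pH = pKa + log([A⁻]/[HA]) = 9.959 + log(0.0084/0.049)
pH = 9.959 + (-0.766) = 9.19

pH = 9.19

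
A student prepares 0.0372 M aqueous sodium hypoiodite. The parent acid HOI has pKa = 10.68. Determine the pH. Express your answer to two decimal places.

OI- is the conjugate base of the weak acid HOI.
Ka = 10^(−10.68) = 2.09 × 10^-11
Kb = Kw/Ka = 1.0×10^-14 / 2.09 × 10^-11 = 4.78 × 10^-4
From the ICE table, Kb = [OH-]²/(0.0372 − [OH-]) = 4.78 × 10^-4.
Here C₀/Kb ≈ 77.8, so the small-[OH-] approximation fails. Use the quadratic:
[OH-] = [−0.000478 + √(0.000478² + 7.11e-05)]/2 = 3.98 × 10^-3 M
pOH = −log(3.98 × 10^-3) = 2.40; pH = 14.00 − 2.40 = 11.60

pH = 11.60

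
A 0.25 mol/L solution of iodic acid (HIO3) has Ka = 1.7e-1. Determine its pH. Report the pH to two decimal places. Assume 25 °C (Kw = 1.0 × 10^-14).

pH = 0.86

HIO3 ⇌ IO3- + H+
From the ICE table, Ka = [H+]²/(0.25 − [H+]) = 1.7 × 10^-1.
Here C₀/Ka ≈ 1.47, so the small-[H+] approximation fails. Use the quadratic:
[H+] = [−0.17 + √(0.17² + 0.17)]/2 = 1.38 × 10^-1 M
pH = −log(1.38 × 10^-1) = 0.86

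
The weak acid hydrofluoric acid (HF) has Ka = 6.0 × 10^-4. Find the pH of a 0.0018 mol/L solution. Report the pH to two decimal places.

HF ⇌ F- + H+
From the ICE table, Ka = x²/(0.0018 − x) = 6.0 × 10^-4.
Here C₀/Ka ≈ 3, so the small-x approximation fails. Use the quadratic:
x = (−Ka + √(Ka² + 4·Ka·C₀))/2 = 7.82 × 10^-4 M
pH = −log(7.82 × 10^-4) = 3.11

pH = 3.11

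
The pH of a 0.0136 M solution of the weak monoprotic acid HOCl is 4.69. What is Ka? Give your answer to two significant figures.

Ka = 3.1 × 10^-8

[H+] = 10^(-4.69) = 2.04 × 10^-5 M
At equilibrium [HA] = 0.0136 − 2.04 × 10^-5 = 1.36 × 10^-2 M
Ka = [H+][A-]/[HA] = (2.04 × 10^-5)² / 1.36 × 10^-2 = 3.1 × 10^-8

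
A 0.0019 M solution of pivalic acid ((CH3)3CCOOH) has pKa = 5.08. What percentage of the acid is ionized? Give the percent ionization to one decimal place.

6.4%

(CH3)3CCOOH ⇌ (CH3)3CCOO- + H+; let x = [H+] at equilibrium.
Ka = 10^(−5.08) = 8.32 × 10^-6
Ka = x²/(C₀ − x); solving the quadratic gives x = 1.22 × 10^-4 M.
% ionization = x/C₀ × 100% = 1.22 × 10^-4/0.0019 × 100% = 6.4%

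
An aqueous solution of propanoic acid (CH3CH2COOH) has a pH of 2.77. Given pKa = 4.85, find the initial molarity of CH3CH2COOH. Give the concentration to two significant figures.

[H+] = 10^(-2.77) = 1.70 × 10^-3 M = x
Ka = 10^(−4.85) = 1.41 × 10^-5
Ka = x²/(C₀ − x) ⇒ C₀ = x + x²/Ka
C₀ = 1.70 × 10^-3 + (1.70 × 10^-3)²/(1.41 × 10^-5) = 2.07 × 10^-1 M

C₀ = 2.1 × 10^-1 M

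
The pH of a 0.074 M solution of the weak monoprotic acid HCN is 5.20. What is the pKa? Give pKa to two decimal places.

pKa = 9.27

[H+] = 10^(-5.20) = 6.31 × 10^-6 M
At equilibrium [HA] = 0.074 − 6.31 × 10^-6 = 7.40 × 10^-2 M
Ka = [H+][A-]/[HA] = (6.31 × 10^-6)² / 7.40 × 10^-2 = 5.38 × 10^-10
pKa = -log(5.38 × 10^-10) = 9.27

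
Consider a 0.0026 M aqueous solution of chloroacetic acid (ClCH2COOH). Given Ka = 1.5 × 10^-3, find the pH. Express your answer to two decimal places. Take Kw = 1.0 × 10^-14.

pH = 2.87

ClCH2COOH ⇌ ClCH2COO- + H+
Let x = [H+] at equilibrium. Ka = x²/(0.0026 − x).
x is not negligible relative to C₀; solve x² + 0.0015·x − 3.9e-06 = 0.
x = (−Ka + √(Ka² + 4·Ka·C₀))/2 = 1.36 × 10^-3 M
pH = −log[H+] = −log(1.36 × 10^-3) = 2.87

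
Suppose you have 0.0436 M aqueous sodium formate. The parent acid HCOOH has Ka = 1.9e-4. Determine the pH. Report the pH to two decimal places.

pH = 8.18

HCOO- is the conjugate base of the weak acid HCOOH.
Kb = Kw/Ka = 1.0×10^-14 / 1.9 × 10^-4 = 5.26 × 10^-11
Kb = [OH-]²/(0.0436 − [OH-]) = 5.26 × 10^-11
Neglecting [OH-] in the denominator: [OH-] = √(5.26 × 10^-11 × 0.0436) = 1.51 × 10^-6 M
pOH = 5.82, so pH = 14.00 − pOH = 8.18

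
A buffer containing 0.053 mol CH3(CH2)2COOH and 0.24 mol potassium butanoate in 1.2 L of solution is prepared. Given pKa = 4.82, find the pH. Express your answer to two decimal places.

Using pH = pKa + log([base]/[acid]) with [base]/[acid] = 0.24/0.053:
pH = 4.82 + (+0.656) = 5.48

pH = 5.48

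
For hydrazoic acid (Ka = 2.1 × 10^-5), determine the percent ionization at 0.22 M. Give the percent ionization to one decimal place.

HN3 ⇌ N3- + H+; let x = [H+] at equilibrium.
x ≈ √(Ka·C₀) = √(2.1 × 10^-5 × 0.22) = 2.15 × 10^-3 M
% ionization = x/C₀ × 100% = 2.15 × 10^-3/0.22 × 100% = 1.0%

1.0%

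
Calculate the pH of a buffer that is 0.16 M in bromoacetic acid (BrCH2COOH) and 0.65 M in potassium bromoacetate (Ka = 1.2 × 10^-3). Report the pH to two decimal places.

pH = 3.53

pKa = −log(1.2 × 10^-3) = 2.921
pH = pKa + log([A⁻]/[HA]) = 2.921 + log(0.65/0.16)
pH = 2.921 + (+0.609) = 3.53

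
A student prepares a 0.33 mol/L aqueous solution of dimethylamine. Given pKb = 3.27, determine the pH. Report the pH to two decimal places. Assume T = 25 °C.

(CH3)2NH + H2O ⇌ (CH3)2NH2+ + OH-
Kb = 10^(−3.27) = 5.37 × 10^-4
From the ICE table, Kb = [OH-]²/(0.33 − [OH-]) = 5.37 × 10^-4.
Since Kb ≪ C₀, [OH-] ≈ √(Kb·C₀) = 1.33 × 10^-2 M.
([OH-]/C₀ = 4% < 5%, so the approximation holds.)
pOH = −log(1.33 × 10^-2) = 1.88; pH = 14.00 − 1.88 = 12.12

pH = 12.12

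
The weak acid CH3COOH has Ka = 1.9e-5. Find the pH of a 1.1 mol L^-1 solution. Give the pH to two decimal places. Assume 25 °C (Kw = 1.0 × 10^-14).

CH3COOH ⇌ CH3COO- + H+
Let x = [H+] at equilibrium. Ka = x²/(1.1 − x).
Assume x ≪ 1.1: x ≈ √(1.9 × 10^-5 × 1.1) = 4.57 × 10^-3 M
pH = −log[H+] = −log(4.57 × 10^-3) = 2.34

pH = 2.34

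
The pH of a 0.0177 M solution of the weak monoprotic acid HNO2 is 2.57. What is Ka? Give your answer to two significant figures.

Ka = 4.8 × 10^-4

[H+] = 10^(-2.57) = 2.69 × 10^-3 M
At equilibrium [HA] = 0.0177 − 2.69 × 10^-3 = 1.50 × 10^-2 M
Ka = [H+][A-]/[HA] = (2.69 × 10^-3)² / 1.50 × 10^-2 = 4.8 × 10^-4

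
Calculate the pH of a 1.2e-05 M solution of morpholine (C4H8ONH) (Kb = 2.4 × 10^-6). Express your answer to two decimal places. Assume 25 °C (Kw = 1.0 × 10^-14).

C4H8ONH + H2O ⇌ C4H8ONH2+ + OH-
From the ICE table, Kb = x²/(1.2e-05 − x) = 2.4 × 10^-6.
The 5% rule fails; solving x² + Kb·x − Kb·C₀ = 0 exactly:
x = (−Kb + √(Kb² + 4·Kb·C₀))/2 = 4.30 × 10^-6 M
pOH = −log(4.30 × 10^-6) = 5.37; pH = 14.00 − 5.37 = 8.63

pH = 8.63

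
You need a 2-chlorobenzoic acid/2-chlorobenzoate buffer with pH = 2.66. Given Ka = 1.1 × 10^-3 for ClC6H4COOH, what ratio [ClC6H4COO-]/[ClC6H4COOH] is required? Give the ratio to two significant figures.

pKa = -log(1.1 × 10^-3) = 2.959
pH = pKa + log(r) ⇒ log(r) = 2.66 − 2.959 = -0.299
r = [ClC6H4COO-]/[ClC6H4COOH] = 10^(-0.299) = 0.502

ratio = 0.50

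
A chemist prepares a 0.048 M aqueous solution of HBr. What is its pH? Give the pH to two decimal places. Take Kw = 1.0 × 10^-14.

pH = 1.32

HBr is a strong acid and dissociates completely, so [H+] = 0.048 M.
pH = -log(0.048) = 1.32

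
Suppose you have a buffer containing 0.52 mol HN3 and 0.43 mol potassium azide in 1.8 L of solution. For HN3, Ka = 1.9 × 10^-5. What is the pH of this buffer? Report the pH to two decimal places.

pH = 4.64

pKa = −log(1.9 × 10^-5) = 4.721
pH = pKa + log([A⁻]/[HA]) = 4.721 + log(0.43/0.52)
pH = 4.721 + (-0.083) = 4.64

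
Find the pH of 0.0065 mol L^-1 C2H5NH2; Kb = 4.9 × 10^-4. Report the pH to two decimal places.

pH = 11.19

C2H5NH2 + H2O ⇌ C2H5NH3+ + OH-
Kb = [OH-]²/(0.0065 − [OH-]) = 4.9 × 10^-4
The 5% rule fails; solving [OH-]² + Kb·[OH-] − Kb·C₀ = 0 exactly:
[OH-] = (−Kb + √(Kb² + 4·Kb·C₀))/2 = 1.56 × 10^-3 M
pOH = −log(1.56 × 10^-3) = 2.81; pH = 14.00 − 2.81 = 11.19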